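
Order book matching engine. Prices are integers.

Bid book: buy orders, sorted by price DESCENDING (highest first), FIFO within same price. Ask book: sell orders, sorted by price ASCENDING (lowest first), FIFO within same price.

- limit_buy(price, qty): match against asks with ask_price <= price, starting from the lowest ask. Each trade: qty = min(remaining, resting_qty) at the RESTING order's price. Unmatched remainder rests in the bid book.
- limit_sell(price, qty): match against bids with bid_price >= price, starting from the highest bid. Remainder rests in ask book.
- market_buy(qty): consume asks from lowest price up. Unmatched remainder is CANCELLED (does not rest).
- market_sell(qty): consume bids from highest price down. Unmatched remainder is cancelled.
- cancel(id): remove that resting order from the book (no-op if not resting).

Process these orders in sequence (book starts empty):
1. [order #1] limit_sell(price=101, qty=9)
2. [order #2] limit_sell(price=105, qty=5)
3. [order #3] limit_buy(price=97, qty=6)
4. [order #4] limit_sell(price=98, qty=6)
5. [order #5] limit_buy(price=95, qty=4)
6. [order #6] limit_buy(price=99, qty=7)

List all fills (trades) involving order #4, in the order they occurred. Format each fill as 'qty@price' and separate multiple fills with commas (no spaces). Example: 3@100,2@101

Answer: 6@98

Derivation:
After op 1 [order #1] limit_sell(price=101, qty=9): fills=none; bids=[-] asks=[#1:9@101]
After op 2 [order #2] limit_sell(price=105, qty=5): fills=none; bids=[-] asks=[#1:9@101 #2:5@105]
After op 3 [order #3] limit_buy(price=97, qty=6): fills=none; bids=[#3:6@97] asks=[#1:9@101 #2:5@105]
After op 4 [order #4] limit_sell(price=98, qty=6): fills=none; bids=[#3:6@97] asks=[#4:6@98 #1:9@101 #2:5@105]
After op 5 [order #5] limit_buy(price=95, qty=4): fills=none; bids=[#3:6@97 #5:4@95] asks=[#4:6@98 #1:9@101 #2:5@105]
After op 6 [order #6] limit_buy(price=99, qty=7): fills=#6x#4:6@98; bids=[#6:1@99 #3:6@97 #5:4@95] asks=[#1:9@101 #2:5@105]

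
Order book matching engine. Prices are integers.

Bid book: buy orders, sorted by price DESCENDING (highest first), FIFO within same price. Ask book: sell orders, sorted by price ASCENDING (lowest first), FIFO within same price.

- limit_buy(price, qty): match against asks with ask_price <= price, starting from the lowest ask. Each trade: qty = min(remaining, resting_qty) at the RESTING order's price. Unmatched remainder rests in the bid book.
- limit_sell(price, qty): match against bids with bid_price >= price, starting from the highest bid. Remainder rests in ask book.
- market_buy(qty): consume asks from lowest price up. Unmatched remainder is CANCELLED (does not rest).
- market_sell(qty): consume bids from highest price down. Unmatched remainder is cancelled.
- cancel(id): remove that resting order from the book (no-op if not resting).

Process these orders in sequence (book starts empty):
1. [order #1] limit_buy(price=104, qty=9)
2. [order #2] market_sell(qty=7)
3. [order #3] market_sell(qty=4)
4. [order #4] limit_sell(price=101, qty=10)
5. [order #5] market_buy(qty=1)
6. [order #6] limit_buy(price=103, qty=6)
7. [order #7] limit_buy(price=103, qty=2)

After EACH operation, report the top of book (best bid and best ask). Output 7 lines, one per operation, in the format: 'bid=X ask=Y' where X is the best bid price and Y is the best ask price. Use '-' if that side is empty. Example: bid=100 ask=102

After op 1 [order #1] limit_buy(price=104, qty=9): fills=none; bids=[#1:9@104] asks=[-]
After op 2 [order #2] market_sell(qty=7): fills=#1x#2:7@104; bids=[#1:2@104] asks=[-]
After op 3 [order #3] market_sell(qty=4): fills=#1x#3:2@104; bids=[-] asks=[-]
After op 4 [order #4] limit_sell(price=101, qty=10): fills=none; bids=[-] asks=[#4:10@101]
After op 5 [order #5] market_buy(qty=1): fills=#5x#4:1@101; bids=[-] asks=[#4:9@101]
After op 6 [order #6] limit_buy(price=103, qty=6): fills=#6x#4:6@101; bids=[-] asks=[#4:3@101]
After op 7 [order #7] limit_buy(price=103, qty=2): fills=#7x#4:2@101; bids=[-] asks=[#4:1@101]

Answer: bid=104 ask=-
bid=104 ask=-
bid=- ask=-
bid=- ask=101
bid=- ask=101
bid=- ask=101
bid=- ask=101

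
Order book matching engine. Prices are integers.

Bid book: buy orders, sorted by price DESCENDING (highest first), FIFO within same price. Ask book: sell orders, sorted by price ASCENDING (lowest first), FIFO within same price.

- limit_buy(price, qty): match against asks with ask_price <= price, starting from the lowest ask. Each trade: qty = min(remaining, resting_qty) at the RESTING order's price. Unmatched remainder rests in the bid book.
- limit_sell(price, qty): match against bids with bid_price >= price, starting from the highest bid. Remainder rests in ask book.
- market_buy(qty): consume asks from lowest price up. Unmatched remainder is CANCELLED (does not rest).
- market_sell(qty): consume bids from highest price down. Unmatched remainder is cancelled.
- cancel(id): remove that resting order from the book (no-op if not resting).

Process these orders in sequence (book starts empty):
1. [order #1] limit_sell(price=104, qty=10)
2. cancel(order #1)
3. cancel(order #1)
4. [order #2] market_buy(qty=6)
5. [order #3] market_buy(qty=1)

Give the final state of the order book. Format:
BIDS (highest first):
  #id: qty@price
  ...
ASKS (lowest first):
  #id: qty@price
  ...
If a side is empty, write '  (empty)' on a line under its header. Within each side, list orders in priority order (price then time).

Answer: BIDS (highest first):
  (empty)
ASKS (lowest first):
  (empty)

Derivation:
After op 1 [order #1] limit_sell(price=104, qty=10): fills=none; bids=[-] asks=[#1:10@104]
After op 2 cancel(order #1): fills=none; bids=[-] asks=[-]
After op 3 cancel(order #1): fills=none; bids=[-] asks=[-]
After op 4 [order #2] market_buy(qty=6): fills=none; bids=[-] asks=[-]
After op 5 [order #3] market_buy(qty=1): fills=none; bids=[-] asks=[-]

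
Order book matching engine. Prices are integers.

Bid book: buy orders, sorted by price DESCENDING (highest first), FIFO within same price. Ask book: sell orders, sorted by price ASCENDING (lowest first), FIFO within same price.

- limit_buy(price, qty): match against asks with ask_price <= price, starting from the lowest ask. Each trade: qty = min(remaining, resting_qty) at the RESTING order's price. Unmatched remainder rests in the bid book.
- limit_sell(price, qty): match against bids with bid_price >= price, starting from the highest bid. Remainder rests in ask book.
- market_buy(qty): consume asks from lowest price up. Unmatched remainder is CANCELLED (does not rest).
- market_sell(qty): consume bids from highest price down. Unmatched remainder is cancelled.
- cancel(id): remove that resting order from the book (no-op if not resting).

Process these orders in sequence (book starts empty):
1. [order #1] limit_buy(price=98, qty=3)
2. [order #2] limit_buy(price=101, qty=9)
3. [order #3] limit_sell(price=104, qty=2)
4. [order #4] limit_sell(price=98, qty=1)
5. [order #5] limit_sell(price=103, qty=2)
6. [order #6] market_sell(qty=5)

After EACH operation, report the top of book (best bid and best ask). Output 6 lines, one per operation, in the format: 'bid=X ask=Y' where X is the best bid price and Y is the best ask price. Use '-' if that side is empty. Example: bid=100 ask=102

Answer: bid=98 ask=-
bid=101 ask=-
bid=101 ask=104
bid=101 ask=104
bid=101 ask=103
bid=101 ask=103

Derivation:
After op 1 [order #1] limit_buy(price=98, qty=3): fills=none; bids=[#1:3@98] asks=[-]
After op 2 [order #2] limit_buy(price=101, qty=9): fills=none; bids=[#2:9@101 #1:3@98] asks=[-]
After op 3 [order #3] limit_sell(price=104, qty=2): fills=none; bids=[#2:9@101 #1:3@98] asks=[#3:2@104]
After op 4 [order #4] limit_sell(price=98, qty=1): fills=#2x#4:1@101; bids=[#2:8@101 #1:3@98] asks=[#3:2@104]
After op 5 [order #5] limit_sell(price=103, qty=2): fills=none; bids=[#2:8@101 #1:3@98] asks=[#5:2@103 #3:2@104]
After op 6 [order #6] market_sell(qty=5): fills=#2x#6:5@101; bids=[#2:3@101 #1:3@98] asks=[#5:2@103 #3:2@104]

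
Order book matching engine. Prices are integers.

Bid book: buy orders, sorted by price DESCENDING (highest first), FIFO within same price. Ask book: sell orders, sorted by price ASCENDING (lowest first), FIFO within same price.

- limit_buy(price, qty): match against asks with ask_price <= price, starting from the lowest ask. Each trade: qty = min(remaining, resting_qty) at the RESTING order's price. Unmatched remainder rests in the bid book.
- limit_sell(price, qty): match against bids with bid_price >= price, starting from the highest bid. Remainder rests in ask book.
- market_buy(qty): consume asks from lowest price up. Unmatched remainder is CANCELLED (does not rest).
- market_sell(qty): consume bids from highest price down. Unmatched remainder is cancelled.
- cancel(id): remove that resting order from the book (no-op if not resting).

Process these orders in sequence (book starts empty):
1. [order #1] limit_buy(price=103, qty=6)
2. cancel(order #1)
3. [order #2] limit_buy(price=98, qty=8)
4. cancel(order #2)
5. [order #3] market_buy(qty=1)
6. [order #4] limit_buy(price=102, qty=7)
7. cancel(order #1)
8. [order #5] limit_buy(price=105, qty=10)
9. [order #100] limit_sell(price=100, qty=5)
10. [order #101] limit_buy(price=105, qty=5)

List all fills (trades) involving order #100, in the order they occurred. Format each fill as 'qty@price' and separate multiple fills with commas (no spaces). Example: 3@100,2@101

After op 1 [order #1] limit_buy(price=103, qty=6): fills=none; bids=[#1:6@103] asks=[-]
After op 2 cancel(order #1): fills=none; bids=[-] asks=[-]
After op 3 [order #2] limit_buy(price=98, qty=8): fills=none; bids=[#2:8@98] asks=[-]
After op 4 cancel(order #2): fills=none; bids=[-] asks=[-]
After op 5 [order #3] market_buy(qty=1): fills=none; bids=[-] asks=[-]
After op 6 [order #4] limit_buy(price=102, qty=7): fills=none; bids=[#4:7@102] asks=[-]
After op 7 cancel(order #1): fills=none; bids=[#4:7@102] asks=[-]
After op 8 [order #5] limit_buy(price=105, qty=10): fills=none; bids=[#5:10@105 #4:7@102] asks=[-]
After op 9 [order #100] limit_sell(price=100, qty=5): fills=#5x#100:5@105; bids=[#5:5@105 #4:7@102] asks=[-]
After op 10 [order #101] limit_buy(price=105, qty=5): fills=none; bids=[#5:5@105 #101:5@105 #4:7@102] asks=[-]

Answer: 5@105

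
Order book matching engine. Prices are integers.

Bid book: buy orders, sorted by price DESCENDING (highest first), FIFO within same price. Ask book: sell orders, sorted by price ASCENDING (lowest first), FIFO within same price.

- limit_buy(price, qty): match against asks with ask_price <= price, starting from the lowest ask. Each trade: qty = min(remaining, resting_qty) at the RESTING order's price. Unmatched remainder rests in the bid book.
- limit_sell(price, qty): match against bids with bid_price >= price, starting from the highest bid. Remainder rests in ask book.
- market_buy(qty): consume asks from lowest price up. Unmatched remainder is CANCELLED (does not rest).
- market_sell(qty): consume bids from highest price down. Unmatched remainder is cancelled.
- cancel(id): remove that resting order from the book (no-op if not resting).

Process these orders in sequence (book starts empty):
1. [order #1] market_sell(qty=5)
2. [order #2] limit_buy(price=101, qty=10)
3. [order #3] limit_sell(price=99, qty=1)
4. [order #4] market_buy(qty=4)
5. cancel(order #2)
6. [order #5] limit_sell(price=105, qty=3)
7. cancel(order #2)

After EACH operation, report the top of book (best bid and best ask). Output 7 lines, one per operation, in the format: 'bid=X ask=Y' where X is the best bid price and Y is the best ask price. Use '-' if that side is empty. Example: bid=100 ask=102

Answer: bid=- ask=-
bid=101 ask=-
bid=101 ask=-
bid=101 ask=-
bid=- ask=-
bid=- ask=105
bid=- ask=105

Derivation:
After op 1 [order #1] market_sell(qty=5): fills=none; bids=[-] asks=[-]
After op 2 [order #2] limit_buy(price=101, qty=10): fills=none; bids=[#2:10@101] asks=[-]
After op 3 [order #3] limit_sell(price=99, qty=1): fills=#2x#3:1@101; bids=[#2:9@101] asks=[-]
After op 4 [order #4] market_buy(qty=4): fills=none; bids=[#2:9@101] asks=[-]
After op 5 cancel(order #2): fills=none; bids=[-] asks=[-]
After op 6 [order #5] limit_sell(price=105, qty=3): fills=none; bids=[-] asks=[#5:3@105]
After op 7 cancel(order #2): fills=none; bids=[-] asks=[#5:3@105]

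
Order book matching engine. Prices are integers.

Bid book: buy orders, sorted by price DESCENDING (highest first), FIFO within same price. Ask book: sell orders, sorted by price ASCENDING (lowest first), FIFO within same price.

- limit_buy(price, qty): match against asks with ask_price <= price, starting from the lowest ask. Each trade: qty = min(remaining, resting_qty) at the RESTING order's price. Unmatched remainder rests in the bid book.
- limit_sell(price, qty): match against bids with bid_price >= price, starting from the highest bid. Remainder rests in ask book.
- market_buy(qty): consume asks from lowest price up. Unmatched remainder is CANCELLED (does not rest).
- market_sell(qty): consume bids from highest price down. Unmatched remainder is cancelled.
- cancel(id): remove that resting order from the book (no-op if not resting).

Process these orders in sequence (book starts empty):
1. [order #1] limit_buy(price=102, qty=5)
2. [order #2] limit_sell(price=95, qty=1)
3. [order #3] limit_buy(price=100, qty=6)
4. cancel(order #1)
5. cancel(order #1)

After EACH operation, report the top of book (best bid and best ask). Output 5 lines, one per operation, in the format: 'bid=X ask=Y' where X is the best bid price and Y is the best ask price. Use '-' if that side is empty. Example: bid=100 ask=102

Answer: bid=102 ask=-
bid=102 ask=-
bid=102 ask=-
bid=100 ask=-
bid=100 ask=-

Derivation:
After op 1 [order #1] limit_buy(price=102, qty=5): fills=none; bids=[#1:5@102] asks=[-]
After op 2 [order #2] limit_sell(price=95, qty=1): fills=#1x#2:1@102; bids=[#1:4@102] asks=[-]
After op 3 [order #3] limit_buy(price=100, qty=6): fills=none; bids=[#1:4@102 #3:6@100] asks=[-]
After op 4 cancel(order #1): fills=none; bids=[#3:6@100] asks=[-]
After op 5 cancel(order #1): fills=none; bids=[#3:6@100] asks=[-]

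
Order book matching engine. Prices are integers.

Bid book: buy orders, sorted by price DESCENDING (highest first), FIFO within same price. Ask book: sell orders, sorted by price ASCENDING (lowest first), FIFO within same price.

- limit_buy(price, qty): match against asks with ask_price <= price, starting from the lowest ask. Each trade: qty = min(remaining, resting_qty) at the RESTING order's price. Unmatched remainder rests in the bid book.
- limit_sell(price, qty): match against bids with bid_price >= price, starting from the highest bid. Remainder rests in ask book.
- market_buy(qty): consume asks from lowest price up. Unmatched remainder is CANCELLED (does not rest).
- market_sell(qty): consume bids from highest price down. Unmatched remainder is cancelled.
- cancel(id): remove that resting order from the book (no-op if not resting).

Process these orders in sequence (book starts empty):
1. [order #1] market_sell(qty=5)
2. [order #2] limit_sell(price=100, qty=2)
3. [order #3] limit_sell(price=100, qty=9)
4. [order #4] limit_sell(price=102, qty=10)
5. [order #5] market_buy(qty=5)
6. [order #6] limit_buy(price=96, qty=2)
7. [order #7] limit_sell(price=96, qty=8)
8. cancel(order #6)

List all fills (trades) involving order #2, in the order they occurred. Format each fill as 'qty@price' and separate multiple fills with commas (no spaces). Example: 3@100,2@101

After op 1 [order #1] market_sell(qty=5): fills=none; bids=[-] asks=[-]
After op 2 [order #2] limit_sell(price=100, qty=2): fills=none; bids=[-] asks=[#2:2@100]
After op 3 [order #3] limit_sell(price=100, qty=9): fills=none; bids=[-] asks=[#2:2@100 #3:9@100]
After op 4 [order #4] limit_sell(price=102, qty=10): fills=none; bids=[-] asks=[#2:2@100 #3:9@100 #4:10@102]
After op 5 [order #5] market_buy(qty=5): fills=#5x#2:2@100 #5x#3:3@100; bids=[-] asks=[#3:6@100 #4:10@102]
After op 6 [order #6] limit_buy(price=96, qty=2): fills=none; bids=[#6:2@96] asks=[#3:6@100 #4:10@102]
After op 7 [order #7] limit_sell(price=96, qty=8): fills=#6x#7:2@96; bids=[-] asks=[#7:6@96 #3:6@100 #4:10@102]
After op 8 cancel(order #6): fills=none; bids=[-] asks=[#7:6@96 #3:6@100 #4:10@102]

Answer: 2@100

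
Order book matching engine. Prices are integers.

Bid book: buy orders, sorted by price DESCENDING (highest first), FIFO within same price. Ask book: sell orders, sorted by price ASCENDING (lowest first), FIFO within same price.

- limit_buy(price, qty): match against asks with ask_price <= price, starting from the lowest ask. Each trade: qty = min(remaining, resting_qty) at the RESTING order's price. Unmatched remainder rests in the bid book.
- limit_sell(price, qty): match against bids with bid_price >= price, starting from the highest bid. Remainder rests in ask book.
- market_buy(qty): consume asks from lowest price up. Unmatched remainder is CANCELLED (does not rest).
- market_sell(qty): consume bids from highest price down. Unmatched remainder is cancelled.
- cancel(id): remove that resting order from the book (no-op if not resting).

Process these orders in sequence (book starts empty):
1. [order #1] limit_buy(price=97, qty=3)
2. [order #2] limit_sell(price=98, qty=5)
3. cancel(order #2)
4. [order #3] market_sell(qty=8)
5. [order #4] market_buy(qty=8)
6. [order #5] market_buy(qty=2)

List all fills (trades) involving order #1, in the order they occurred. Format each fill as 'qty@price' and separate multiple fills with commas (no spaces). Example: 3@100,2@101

Answer: 3@97

Derivation:
After op 1 [order #1] limit_buy(price=97, qty=3): fills=none; bids=[#1:3@97] asks=[-]
After op 2 [order #2] limit_sell(price=98, qty=5): fills=none; bids=[#1:3@97] asks=[#2:5@98]
After op 3 cancel(order #2): fills=none; bids=[#1:3@97] asks=[-]
After op 4 [order #3] market_sell(qty=8): fills=#1x#3:3@97; bids=[-] asks=[-]
After op 5 [order #4] market_buy(qty=8): fills=none; bids=[-] asks=[-]
After op 6 [order #5] market_buy(qty=2): fills=none; bids=[-] asks=[-]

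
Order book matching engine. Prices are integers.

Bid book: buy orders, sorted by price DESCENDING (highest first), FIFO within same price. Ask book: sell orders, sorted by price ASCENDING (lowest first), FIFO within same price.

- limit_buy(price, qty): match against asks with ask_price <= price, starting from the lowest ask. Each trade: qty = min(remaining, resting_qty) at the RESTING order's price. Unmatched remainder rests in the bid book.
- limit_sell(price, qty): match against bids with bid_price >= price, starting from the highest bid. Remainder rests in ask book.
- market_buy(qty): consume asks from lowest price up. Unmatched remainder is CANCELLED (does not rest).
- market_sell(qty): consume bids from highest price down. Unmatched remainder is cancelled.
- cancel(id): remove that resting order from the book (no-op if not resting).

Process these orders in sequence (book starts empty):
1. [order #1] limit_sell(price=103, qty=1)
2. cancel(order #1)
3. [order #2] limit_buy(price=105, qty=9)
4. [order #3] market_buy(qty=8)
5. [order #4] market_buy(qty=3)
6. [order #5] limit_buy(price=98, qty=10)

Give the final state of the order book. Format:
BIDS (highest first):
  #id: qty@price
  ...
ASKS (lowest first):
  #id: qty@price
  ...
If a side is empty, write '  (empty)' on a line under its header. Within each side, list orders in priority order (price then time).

Answer: BIDS (highest first):
  #2: 9@105
  #5: 10@98
ASKS (lowest first):
  (empty)

Derivation:
After op 1 [order #1] limit_sell(price=103, qty=1): fills=none; bids=[-] asks=[#1:1@103]
After op 2 cancel(order #1): fills=none; bids=[-] asks=[-]
After op 3 [order #2] limit_buy(price=105, qty=9): fills=none; bids=[#2:9@105] asks=[-]
After op 4 [order #3] market_buy(qty=8): fills=none; bids=[#2:9@105] asks=[-]
After op 5 [order #4] market_buy(qty=3): fills=none; bids=[#2:9@105] asks=[-]
After op 6 [order #5] limit_buy(price=98, qty=10): fills=none; bids=[#2:9@105 #5:10@98] asks=[-]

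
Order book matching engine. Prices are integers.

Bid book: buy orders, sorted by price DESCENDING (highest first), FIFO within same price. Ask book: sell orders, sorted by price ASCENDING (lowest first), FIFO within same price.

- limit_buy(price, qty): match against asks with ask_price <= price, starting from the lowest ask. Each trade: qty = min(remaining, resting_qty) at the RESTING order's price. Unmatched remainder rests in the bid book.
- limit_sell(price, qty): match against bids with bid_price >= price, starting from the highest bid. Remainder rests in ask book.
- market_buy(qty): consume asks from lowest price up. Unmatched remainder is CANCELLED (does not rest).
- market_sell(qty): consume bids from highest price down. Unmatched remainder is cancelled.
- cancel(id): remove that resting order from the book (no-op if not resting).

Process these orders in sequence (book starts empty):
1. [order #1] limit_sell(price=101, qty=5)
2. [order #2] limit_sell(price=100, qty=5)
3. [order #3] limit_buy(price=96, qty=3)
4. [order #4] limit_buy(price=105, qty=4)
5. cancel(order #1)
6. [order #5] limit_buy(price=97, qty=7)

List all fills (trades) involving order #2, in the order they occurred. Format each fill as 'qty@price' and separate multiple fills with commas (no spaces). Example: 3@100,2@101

After op 1 [order #1] limit_sell(price=101, qty=5): fills=none; bids=[-] asks=[#1:5@101]
After op 2 [order #2] limit_sell(price=100, qty=5): fills=none; bids=[-] asks=[#2:5@100 #1:5@101]
After op 3 [order #3] limit_buy(price=96, qty=3): fills=none; bids=[#3:3@96] asks=[#2:5@100 #1:5@101]
After op 4 [order #4] limit_buy(price=105, qty=4): fills=#4x#2:4@100; bids=[#3:3@96] asks=[#2:1@100 #1:5@101]
After op 5 cancel(order #1): fills=none; bids=[#3:3@96] asks=[#2:1@100]
After op 6 [order #5] limit_buy(price=97, qty=7): fills=none; bids=[#5:7@97 #3:3@96] asks=[#2:1@100]

Answer: 4@100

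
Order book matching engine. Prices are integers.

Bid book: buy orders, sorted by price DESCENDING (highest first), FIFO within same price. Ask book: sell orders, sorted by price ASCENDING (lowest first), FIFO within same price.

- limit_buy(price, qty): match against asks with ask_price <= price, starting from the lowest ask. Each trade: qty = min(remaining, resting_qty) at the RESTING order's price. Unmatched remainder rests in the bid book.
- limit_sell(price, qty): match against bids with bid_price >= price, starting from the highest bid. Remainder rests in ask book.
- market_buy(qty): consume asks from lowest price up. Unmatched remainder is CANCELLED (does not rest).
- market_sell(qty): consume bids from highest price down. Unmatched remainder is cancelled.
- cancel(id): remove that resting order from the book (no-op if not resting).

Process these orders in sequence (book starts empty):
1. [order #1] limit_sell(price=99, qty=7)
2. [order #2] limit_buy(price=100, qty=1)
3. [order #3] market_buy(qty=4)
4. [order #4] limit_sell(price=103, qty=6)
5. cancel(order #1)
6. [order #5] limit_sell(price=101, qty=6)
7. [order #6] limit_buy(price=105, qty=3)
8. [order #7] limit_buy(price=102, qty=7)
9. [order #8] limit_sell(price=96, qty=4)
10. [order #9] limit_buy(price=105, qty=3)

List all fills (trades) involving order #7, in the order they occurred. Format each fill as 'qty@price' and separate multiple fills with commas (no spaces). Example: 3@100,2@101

After op 1 [order #1] limit_sell(price=99, qty=7): fills=none; bids=[-] asks=[#1:7@99]
After op 2 [order #2] limit_buy(price=100, qty=1): fills=#2x#1:1@99; bids=[-] asks=[#1:6@99]
After op 3 [order #3] market_buy(qty=4): fills=#3x#1:4@99; bids=[-] asks=[#1:2@99]
After op 4 [order #4] limit_sell(price=103, qty=6): fills=none; bids=[-] asks=[#1:2@99 #4:6@103]
After op 5 cancel(order #1): fills=none; bids=[-] asks=[#4:6@103]
After op 6 [order #5] limit_sell(price=101, qty=6): fills=none; bids=[-] asks=[#5:6@101 #4:6@103]
After op 7 [order #6] limit_buy(price=105, qty=3): fills=#6x#5:3@101; bids=[-] asks=[#5:3@101 #4:6@103]
After op 8 [order #7] limit_buy(price=102, qty=7): fills=#7x#5:3@101; bids=[#7:4@102] asks=[#4:6@103]
After op 9 [order #8] limit_sell(price=96, qty=4): fills=#7x#8:4@102; bids=[-] asks=[#4:6@103]
After op 10 [order #9] limit_buy(price=105, qty=3): fills=#9x#4:3@103; bids=[-] asks=[#4:3@103]

Answer: 3@101,4@102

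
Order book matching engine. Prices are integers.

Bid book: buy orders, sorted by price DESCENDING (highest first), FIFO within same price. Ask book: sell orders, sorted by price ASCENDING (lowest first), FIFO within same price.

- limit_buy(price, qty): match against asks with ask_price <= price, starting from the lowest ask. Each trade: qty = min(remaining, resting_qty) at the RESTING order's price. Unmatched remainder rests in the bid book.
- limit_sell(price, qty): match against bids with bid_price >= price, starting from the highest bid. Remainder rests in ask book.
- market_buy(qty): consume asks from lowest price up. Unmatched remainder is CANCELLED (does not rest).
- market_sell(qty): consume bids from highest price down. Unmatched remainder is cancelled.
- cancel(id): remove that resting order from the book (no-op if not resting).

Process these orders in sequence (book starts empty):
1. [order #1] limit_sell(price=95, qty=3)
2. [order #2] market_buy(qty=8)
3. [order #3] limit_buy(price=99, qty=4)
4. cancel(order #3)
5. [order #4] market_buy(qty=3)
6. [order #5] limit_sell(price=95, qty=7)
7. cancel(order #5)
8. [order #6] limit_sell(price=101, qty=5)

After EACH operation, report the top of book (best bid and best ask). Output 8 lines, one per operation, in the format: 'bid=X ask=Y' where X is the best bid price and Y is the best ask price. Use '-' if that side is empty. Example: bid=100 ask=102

After op 1 [order #1] limit_sell(price=95, qty=3): fills=none; bids=[-] asks=[#1:3@95]
After op 2 [order #2] market_buy(qty=8): fills=#2x#1:3@95; bids=[-] asks=[-]
After op 3 [order #3] limit_buy(price=99, qty=4): fills=none; bids=[#3:4@99] asks=[-]
After op 4 cancel(order #3): fills=none; bids=[-] asks=[-]
After op 5 [order #4] market_buy(qty=3): fills=none; bids=[-] asks=[-]
After op 6 [order #5] limit_sell(price=95, qty=7): fills=none; bids=[-] asks=[#5:7@95]
After op 7 cancel(order #5): fills=none; bids=[-] asks=[-]
After op 8 [order #6] limit_sell(price=101, qty=5): fills=none; bids=[-] asks=[#6:5@101]

Answer: bid=- ask=95
bid=- ask=-
bid=99 ask=-
bid=- ask=-
bid=- ask=-
bid=- ask=95
bid=- ask=-
bid=- ask=101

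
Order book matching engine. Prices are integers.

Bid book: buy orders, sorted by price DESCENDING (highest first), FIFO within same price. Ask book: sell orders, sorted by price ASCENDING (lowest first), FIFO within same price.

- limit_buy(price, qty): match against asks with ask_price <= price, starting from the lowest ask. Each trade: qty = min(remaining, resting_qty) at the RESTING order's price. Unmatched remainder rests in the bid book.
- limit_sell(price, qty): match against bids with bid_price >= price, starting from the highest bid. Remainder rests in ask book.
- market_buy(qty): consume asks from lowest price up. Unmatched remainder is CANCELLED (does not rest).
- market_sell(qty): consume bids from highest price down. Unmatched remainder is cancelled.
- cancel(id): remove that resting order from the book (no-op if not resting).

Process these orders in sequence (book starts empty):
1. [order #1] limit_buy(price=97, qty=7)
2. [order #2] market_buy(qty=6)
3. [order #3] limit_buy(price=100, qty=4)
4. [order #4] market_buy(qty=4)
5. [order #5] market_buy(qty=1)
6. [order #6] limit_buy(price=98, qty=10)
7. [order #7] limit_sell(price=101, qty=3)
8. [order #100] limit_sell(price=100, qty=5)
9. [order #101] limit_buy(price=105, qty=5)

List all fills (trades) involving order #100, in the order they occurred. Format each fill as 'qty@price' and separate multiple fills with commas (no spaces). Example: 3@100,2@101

After op 1 [order #1] limit_buy(price=97, qty=7): fills=none; bids=[#1:7@97] asks=[-]
After op 2 [order #2] market_buy(qty=6): fills=none; bids=[#1:7@97] asks=[-]
After op 3 [order #3] limit_buy(price=100, qty=4): fills=none; bids=[#3:4@100 #1:7@97] asks=[-]
After op 4 [order #4] market_buy(qty=4): fills=none; bids=[#3:4@100 #1:7@97] asks=[-]
After op 5 [order #5] market_buy(qty=1): fills=none; bids=[#3:4@100 #1:7@97] asks=[-]
After op 6 [order #6] limit_buy(price=98, qty=10): fills=none; bids=[#3:4@100 #6:10@98 #1:7@97] asks=[-]
After op 7 [order #7] limit_sell(price=101, qty=3): fills=none; bids=[#3:4@100 #6:10@98 #1:7@97] asks=[#7:3@101]
After op 8 [order #100] limit_sell(price=100, qty=5): fills=#3x#100:4@100; bids=[#6:10@98 #1:7@97] asks=[#100:1@100 #7:3@101]
After op 9 [order #101] limit_buy(price=105, qty=5): fills=#101x#100:1@100 #101x#7:3@101; bids=[#101:1@105 #6:10@98 #1:7@97] asks=[-]

Answer: 4@100,1@100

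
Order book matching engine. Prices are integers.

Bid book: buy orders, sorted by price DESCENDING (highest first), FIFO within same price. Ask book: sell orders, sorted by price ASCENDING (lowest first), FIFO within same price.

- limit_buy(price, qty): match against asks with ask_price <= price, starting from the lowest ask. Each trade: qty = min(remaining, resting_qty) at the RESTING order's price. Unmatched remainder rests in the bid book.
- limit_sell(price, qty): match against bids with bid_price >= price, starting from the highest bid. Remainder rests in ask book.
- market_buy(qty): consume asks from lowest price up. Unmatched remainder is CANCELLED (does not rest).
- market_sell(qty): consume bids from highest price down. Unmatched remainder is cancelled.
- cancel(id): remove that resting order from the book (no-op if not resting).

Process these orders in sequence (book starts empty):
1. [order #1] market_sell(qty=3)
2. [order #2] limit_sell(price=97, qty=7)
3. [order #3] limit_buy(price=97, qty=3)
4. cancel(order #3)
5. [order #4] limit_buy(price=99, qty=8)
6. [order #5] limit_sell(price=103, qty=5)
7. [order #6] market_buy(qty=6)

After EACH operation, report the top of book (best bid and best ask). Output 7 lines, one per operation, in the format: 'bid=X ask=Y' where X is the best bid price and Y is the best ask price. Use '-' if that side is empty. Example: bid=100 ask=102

After op 1 [order #1] market_sell(qty=3): fills=none; bids=[-] asks=[-]
After op 2 [order #2] limit_sell(price=97, qty=7): fills=none; bids=[-] asks=[#2:7@97]
After op 3 [order #3] limit_buy(price=97, qty=3): fills=#3x#2:3@97; bids=[-] asks=[#2:4@97]
After op 4 cancel(order #3): fills=none; bids=[-] asks=[#2:4@97]
After op 5 [order #4] limit_buy(price=99, qty=8): fills=#4x#2:4@97; bids=[#4:4@99] asks=[-]
After op 6 [order #5] limit_sell(price=103, qty=5): fills=none; bids=[#4:4@99] asks=[#5:5@103]
After op 7 [order #6] market_buy(qty=6): fills=#6x#5:5@103; bids=[#4:4@99] asks=[-]

Answer: bid=- ask=-
bid=- ask=97
bid=- ask=97
bid=- ask=97
bid=99 ask=-
bid=99 ask=103
bid=99 ask=-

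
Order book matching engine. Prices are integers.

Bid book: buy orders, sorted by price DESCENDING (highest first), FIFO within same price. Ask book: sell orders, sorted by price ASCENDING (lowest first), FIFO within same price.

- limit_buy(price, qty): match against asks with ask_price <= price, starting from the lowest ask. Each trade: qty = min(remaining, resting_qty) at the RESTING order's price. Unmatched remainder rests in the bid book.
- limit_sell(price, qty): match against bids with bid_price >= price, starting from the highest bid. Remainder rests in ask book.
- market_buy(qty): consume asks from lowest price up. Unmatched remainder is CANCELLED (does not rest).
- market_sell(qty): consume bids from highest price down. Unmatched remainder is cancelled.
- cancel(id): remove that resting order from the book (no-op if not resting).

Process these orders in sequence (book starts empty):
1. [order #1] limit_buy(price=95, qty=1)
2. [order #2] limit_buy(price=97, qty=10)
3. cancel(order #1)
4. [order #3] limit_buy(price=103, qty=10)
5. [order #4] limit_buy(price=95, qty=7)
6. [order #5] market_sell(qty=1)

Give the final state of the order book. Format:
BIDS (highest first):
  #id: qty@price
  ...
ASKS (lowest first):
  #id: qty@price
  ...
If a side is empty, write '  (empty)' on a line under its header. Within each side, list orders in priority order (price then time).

After op 1 [order #1] limit_buy(price=95, qty=1): fills=none; bids=[#1:1@95] asks=[-]
After op 2 [order #2] limit_buy(price=97, qty=10): fills=none; bids=[#2:10@97 #1:1@95] asks=[-]
After op 3 cancel(order #1): fills=none; bids=[#2:10@97] asks=[-]
After op 4 [order #3] limit_buy(price=103, qty=10): fills=none; bids=[#3:10@103 #2:10@97] asks=[-]
After op 5 [order #4] limit_buy(price=95, qty=7): fills=none; bids=[#3:10@103 #2:10@97 #4:7@95] asks=[-]
After op 6 [order #5] market_sell(qty=1): fills=#3x#5:1@103; bids=[#3:9@103 #2:10@97 #4:7@95] asks=[-]

Answer: BIDS (highest first):
  #3: 9@103
  #2: 10@97
  #4: 7@95
ASKS (lowest first):
  (empty)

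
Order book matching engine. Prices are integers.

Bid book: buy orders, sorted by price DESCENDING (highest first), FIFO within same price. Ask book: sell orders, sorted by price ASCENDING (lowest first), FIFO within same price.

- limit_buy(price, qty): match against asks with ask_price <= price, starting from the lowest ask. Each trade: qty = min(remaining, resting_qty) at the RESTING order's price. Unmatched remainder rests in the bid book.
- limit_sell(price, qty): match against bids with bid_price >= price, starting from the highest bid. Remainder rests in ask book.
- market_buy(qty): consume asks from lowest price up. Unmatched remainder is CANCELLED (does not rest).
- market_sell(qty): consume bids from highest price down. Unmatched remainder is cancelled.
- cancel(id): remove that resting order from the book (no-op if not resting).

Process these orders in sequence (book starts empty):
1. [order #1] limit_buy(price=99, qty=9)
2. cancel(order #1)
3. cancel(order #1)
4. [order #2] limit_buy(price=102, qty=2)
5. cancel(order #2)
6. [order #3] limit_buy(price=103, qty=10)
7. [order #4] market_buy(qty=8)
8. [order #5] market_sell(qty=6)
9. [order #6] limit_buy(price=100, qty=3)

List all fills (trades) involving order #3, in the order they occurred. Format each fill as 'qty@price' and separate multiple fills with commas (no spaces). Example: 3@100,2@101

Answer: 6@103

Derivation:
After op 1 [order #1] limit_buy(price=99, qty=9): fills=none; bids=[#1:9@99] asks=[-]
After op 2 cancel(order #1): fills=none; bids=[-] asks=[-]
After op 3 cancel(order #1): fills=none; bids=[-] asks=[-]
After op 4 [order #2] limit_buy(price=102, qty=2): fills=none; bids=[#2:2@102] asks=[-]
After op 5 cancel(order #2): fills=none; bids=[-] asks=[-]
After op 6 [order #3] limit_buy(price=103, qty=10): fills=none; bids=[#3:10@103] asks=[-]
After op 7 [order #4] market_buy(qty=8): fills=none; bids=[#3:10@103] asks=[-]
After op 8 [order #5] market_sell(qty=6): fills=#3x#5:6@103; bids=[#3:4@103] asks=[-]
After op 9 [order #6] limit_buy(price=100, qty=3): fills=none; bids=[#3:4@103 #6:3@100] asks=[-]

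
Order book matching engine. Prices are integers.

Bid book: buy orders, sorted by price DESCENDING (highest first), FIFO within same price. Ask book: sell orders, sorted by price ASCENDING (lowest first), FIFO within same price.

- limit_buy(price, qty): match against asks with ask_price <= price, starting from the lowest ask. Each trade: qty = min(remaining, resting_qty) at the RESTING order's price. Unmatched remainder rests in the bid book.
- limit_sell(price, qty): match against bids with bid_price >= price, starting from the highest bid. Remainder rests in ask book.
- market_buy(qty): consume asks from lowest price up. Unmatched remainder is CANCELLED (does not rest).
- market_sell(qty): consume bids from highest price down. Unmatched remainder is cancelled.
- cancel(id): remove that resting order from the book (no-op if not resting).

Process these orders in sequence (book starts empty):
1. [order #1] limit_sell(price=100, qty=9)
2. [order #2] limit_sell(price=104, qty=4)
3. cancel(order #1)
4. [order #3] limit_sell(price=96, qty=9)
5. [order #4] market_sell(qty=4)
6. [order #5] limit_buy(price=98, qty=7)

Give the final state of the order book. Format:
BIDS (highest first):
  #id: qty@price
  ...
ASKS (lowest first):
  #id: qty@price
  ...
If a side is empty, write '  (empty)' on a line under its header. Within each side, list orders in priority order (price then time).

Answer: BIDS (highest first):
  (empty)
ASKS (lowest first):
  #3: 2@96
  #2: 4@104

Derivation:
After op 1 [order #1] limit_sell(price=100, qty=9): fills=none; bids=[-] asks=[#1:9@100]
After op 2 [order #2] limit_sell(price=104, qty=4): fills=none; bids=[-] asks=[#1:9@100 #2:4@104]
After op 3 cancel(order #1): fills=none; bids=[-] asks=[#2:4@104]
After op 4 [order #3] limit_sell(price=96, qty=9): fills=none; bids=[-] asks=[#3:9@96 #2:4@104]
After op 5 [order #4] market_sell(qty=4): fills=none; bids=[-] asks=[#3:9@96 #2:4@104]
After op 6 [order #5] limit_buy(price=98, qty=7): fills=#5x#3:7@96; bids=[-] asks=[#3:2@96 #2:4@104]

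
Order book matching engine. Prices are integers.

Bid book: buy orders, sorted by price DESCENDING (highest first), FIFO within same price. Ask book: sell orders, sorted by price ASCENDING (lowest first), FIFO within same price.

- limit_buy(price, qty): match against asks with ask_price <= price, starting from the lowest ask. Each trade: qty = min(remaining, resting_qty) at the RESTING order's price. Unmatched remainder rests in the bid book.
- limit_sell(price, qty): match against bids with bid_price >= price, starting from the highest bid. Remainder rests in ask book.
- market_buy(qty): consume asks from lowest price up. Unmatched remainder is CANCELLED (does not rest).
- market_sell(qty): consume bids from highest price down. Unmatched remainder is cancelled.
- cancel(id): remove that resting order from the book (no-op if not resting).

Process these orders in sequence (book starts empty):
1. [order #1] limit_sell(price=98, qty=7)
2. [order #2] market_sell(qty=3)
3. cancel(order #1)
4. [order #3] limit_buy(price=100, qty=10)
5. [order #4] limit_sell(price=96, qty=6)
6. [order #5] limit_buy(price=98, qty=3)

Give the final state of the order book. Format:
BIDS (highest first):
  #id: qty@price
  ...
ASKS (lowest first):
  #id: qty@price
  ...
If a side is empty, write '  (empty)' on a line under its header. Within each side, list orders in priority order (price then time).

After op 1 [order #1] limit_sell(price=98, qty=7): fills=none; bids=[-] asks=[#1:7@98]
After op 2 [order #2] market_sell(qty=3): fills=none; bids=[-] asks=[#1:7@98]
After op 3 cancel(order #1): fills=none; bids=[-] asks=[-]
After op 4 [order #3] limit_buy(price=100, qty=10): fills=none; bids=[#3:10@100] asks=[-]
After op 5 [order #4] limit_sell(price=96, qty=6): fills=#3x#4:6@100; bids=[#3:4@100] asks=[-]
After op 6 [order #5] limit_buy(price=98, qty=3): fills=none; bids=[#3:4@100 #5:3@98] asks=[-]

Answer: BIDS (highest first):
  #3: 4@100
  #5: 3@98
ASKS (lowest first):
  (empty)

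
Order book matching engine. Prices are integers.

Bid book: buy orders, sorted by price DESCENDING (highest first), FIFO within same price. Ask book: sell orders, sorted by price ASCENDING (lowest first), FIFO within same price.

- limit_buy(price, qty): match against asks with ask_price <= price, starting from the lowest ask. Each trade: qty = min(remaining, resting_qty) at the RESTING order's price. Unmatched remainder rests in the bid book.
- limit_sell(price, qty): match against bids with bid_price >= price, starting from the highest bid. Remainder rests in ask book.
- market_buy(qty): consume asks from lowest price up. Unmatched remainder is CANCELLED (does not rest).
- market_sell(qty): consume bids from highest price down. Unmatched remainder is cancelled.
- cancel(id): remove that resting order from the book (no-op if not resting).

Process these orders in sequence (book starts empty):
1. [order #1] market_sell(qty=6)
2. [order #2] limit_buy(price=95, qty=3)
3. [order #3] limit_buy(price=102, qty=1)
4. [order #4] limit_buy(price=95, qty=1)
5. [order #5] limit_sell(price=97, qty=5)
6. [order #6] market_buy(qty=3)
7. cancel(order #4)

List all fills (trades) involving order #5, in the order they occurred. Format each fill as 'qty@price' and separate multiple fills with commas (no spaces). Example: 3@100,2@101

Answer: 1@102,3@97

Derivation:
After op 1 [order #1] market_sell(qty=6): fills=none; bids=[-] asks=[-]
After op 2 [order #2] limit_buy(price=95, qty=3): fills=none; bids=[#2:3@95] asks=[-]
After op 3 [order #3] limit_buy(price=102, qty=1): fills=none; bids=[#3:1@102 #2:3@95] asks=[-]
After op 4 [order #4] limit_buy(price=95, qty=1): fills=none; bids=[#3:1@102 #2:3@95 #4:1@95] asks=[-]
After op 5 [order #5] limit_sell(price=97, qty=5): fills=#3x#5:1@102; bids=[#2:3@95 #4:1@95] asks=[#5:4@97]
After op 6 [order #6] market_buy(qty=3): fills=#6x#5:3@97; bids=[#2:3@95 #4:1@95] asks=[#5:1@97]
After op 7 cancel(order #4): fills=none; bids=[#2:3@95] asks=[#5:1@97]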